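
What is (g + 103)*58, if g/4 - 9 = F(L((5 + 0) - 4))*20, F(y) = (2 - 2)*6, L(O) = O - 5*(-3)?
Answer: 8062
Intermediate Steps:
L(O) = 15 + O (L(O) = O + 15 = 15 + O)
F(y) = 0 (F(y) = 0*6 = 0)
g = 36 (g = 36 + 4*(0*20) = 36 + 4*0 = 36 + 0 = 36)
(g + 103)*58 = (36 + 103)*58 = 139*58 = 8062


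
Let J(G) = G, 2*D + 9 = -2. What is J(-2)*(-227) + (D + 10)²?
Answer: 1897/4 ≈ 474.25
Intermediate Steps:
D = -11/2 (D = -9/2 + (½)*(-2) = -9/2 - 1 = -11/2 ≈ -5.5000)
J(-2)*(-227) + (D + 10)² = -2*(-227) + (-11/2 + 10)² = 454 + (9/2)² = 454 + 81/4 = 1897/4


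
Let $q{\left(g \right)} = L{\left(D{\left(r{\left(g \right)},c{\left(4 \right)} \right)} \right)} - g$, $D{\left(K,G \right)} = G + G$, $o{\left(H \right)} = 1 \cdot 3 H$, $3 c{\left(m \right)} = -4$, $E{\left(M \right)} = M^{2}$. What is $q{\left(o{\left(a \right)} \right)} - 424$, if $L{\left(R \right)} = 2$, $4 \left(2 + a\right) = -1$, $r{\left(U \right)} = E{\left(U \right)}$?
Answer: $- \frac{1661}{4} \approx -415.25$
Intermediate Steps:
$r{\left(U \right)} = U^{2}$
$c{\left(m \right)} = - \frac{4}{3}$ ($c{\left(m \right)} = \frac{1}{3} \left(-4\right) = - \frac{4}{3}$)
$a = - \frac{9}{4}$ ($a = -2 + \frac{1}{4} \left(-1\right) = -2 - \frac{1}{4} = - \frac{9}{4} \approx -2.25$)
$o{\left(H \right)} = 3 H$
$D{\left(K,G \right)} = 2 G$
$q{\left(g \right)} = 2 - g$
$q{\left(o{\left(a \right)} \right)} - 424 = \left(2 - 3 \left(- \frac{9}{4}\right)\right) - 424 = \left(2 - - \frac{27}{4}\right) - 424 = \left(2 + \frac{27}{4}\right) - 424 = \frac{35}{4} - 424 = - \frac{1661}{4}$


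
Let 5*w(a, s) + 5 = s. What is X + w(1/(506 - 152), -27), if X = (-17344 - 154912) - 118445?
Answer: -1453537/5 ≈ -2.9071e+5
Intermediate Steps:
w(a, s) = -1 + s/5
X = -290701 (X = -172256 - 118445 = -290701)
X + w(1/(506 - 152), -27) = -290701 + (-1 + (⅕)*(-27)) = -290701 + (-1 - 27/5) = -290701 - 32/5 = -1453537/5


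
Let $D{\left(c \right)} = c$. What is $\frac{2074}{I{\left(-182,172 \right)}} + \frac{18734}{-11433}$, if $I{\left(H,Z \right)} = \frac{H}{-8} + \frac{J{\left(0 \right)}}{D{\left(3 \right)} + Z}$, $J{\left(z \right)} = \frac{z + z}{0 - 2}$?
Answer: $\frac{93143374}{1040403} \approx 89.526$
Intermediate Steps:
$J{\left(z \right)} = - z$ ($J{\left(z \right)} = \frac{2 z}{-2} = 2 z \left(- \frac{1}{2}\right) = - z$)
$I{\left(H,Z \right)} = - \frac{H}{8}$ ($I{\left(H,Z \right)} = \frac{H}{-8} + \frac{\left(-1\right) 0}{3 + Z} = H \left(- \frac{1}{8}\right) + \frac{0}{3 + Z} = - \frac{H}{8} + 0 = - \frac{H}{8}$)
$\frac{2074}{I{\left(-182,172 \right)}} + \frac{18734}{-11433} = \frac{2074}{\left(- \frac{1}{8}\right) \left(-182\right)} + \frac{18734}{-11433} = \frac{2074}{\frac{91}{4}} + 18734 \left(- \frac{1}{11433}\right) = 2074 \cdot \frac{4}{91} - \frac{18734}{11433} = \frac{8296}{91} - \frac{18734}{11433} = \frac{93143374}{1040403}$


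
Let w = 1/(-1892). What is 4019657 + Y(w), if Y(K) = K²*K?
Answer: 27224028593329215/6772724288 ≈ 4.0197e+6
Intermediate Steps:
w = -1/1892 ≈ -0.00052854
Y(K) = K³
4019657 + Y(w) = 4019657 + (-1/1892)³ = 4019657 - 1/6772724288 = 27224028593329215/6772724288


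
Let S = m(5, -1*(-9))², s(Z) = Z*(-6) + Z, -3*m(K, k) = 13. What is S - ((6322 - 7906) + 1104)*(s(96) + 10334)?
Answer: 42569449/9 ≈ 4.7299e+6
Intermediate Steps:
m(K, k) = -13/3 (m(K, k) = -⅓*13 = -13/3)
s(Z) = -5*Z (s(Z) = -6*Z + Z = -5*Z)
S = 169/9 (S = (-13/3)² = 169/9 ≈ 18.778)
S - ((6322 - 7906) + 1104)*(s(96) + 10334) = 169/9 - ((6322 - 7906) + 1104)*(-5*96 + 10334) = 169/9 - (-1584 + 1104)*(-480 + 10334) = 169/9 - (-480)*9854 = 169/9 - 1*(-4729920) = 169/9 + 4729920 = 42569449/9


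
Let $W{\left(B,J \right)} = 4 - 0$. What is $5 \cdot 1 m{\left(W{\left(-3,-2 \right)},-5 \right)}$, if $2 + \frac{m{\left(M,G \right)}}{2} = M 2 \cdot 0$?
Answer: $-20$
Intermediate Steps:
$W{\left(B,J \right)} = 4$ ($W{\left(B,J \right)} = 4 + 0 = 4$)
$m{\left(M,G \right)} = -4$ ($m{\left(M,G \right)} = -4 + 2 M 2 \cdot 0 = -4 + 2 \cdot 2 M 0 = -4 + 2 \cdot 0 = -4 + 0 = -4$)
$5 \cdot 1 m{\left(W{\left(-3,-2 \right)},-5 \right)} = 5 \cdot 1 \left(-4\right) = 5 \left(-4\right) = -20$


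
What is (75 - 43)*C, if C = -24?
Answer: -768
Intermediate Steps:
(75 - 43)*C = (75 - 43)*(-24) = 32*(-24) = -768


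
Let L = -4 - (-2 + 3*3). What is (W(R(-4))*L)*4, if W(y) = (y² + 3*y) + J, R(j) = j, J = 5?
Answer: -396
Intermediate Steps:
W(y) = 5 + y² + 3*y (W(y) = (y² + 3*y) + 5 = 5 + y² + 3*y)
L = -11 (L = -4 - (-2 + 9) = -4 - 1*7 = -4 - 7 = -11)
(W(R(-4))*L)*4 = ((5 + (-4)² + 3*(-4))*(-11))*4 = ((5 + 16 - 12)*(-11))*4 = (9*(-11))*4 = -99*4 = -396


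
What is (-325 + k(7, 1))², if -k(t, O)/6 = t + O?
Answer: 139129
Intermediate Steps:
k(t, O) = -6*O - 6*t (k(t, O) = -6*(t + O) = -6*(O + t) = -6*O - 6*t)
(-325 + k(7, 1))² = (-325 + (-6*1 - 6*7))² = (-325 + (-6 - 42))² = (-325 - 48)² = (-373)² = 139129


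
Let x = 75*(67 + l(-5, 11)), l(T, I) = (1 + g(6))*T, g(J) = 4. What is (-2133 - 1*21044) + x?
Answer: -20027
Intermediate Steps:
l(T, I) = 5*T (l(T, I) = (1 + 4)*T = 5*T)
x = 3150 (x = 75*(67 + 5*(-5)) = 75*(67 - 25) = 75*42 = 3150)
(-2133 - 1*21044) + x = (-2133 - 1*21044) + 3150 = (-2133 - 21044) + 3150 = -23177 + 3150 = -20027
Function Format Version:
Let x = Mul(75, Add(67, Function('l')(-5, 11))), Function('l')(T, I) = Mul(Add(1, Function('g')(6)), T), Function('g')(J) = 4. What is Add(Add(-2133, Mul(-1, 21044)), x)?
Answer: -20027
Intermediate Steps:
Function('l')(T, I) = Mul(5, T) (Function('l')(T, I) = Mul(Add(1, 4), T) = Mul(5, T))
x = 3150 (x = Mul(75, Add(67, Mul(5, -5))) = Mul(75, Add(67, -25)) = Mul(75, 42) = 3150)
Add(Add(-2133, Mul(-1, 21044)), x) = Add(Add(-2133, Mul(-1, 21044)), 3150) = Add(Add(-2133, -21044), 3150) = Add(-23177, 3150) = -20027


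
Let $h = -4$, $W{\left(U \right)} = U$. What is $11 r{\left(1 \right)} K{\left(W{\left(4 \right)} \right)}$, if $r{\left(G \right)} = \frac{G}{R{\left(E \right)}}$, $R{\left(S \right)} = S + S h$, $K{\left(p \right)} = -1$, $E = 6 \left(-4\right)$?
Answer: $- \frac{11}{72} \approx -0.15278$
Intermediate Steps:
$E = -24$
$R{\left(S \right)} = - 3 S$ ($R{\left(S \right)} = S + S \left(-4\right) = S - 4 S = - 3 S$)
$r{\left(G \right)} = \frac{G}{72}$ ($r{\left(G \right)} = \frac{G}{\left(-3\right) \left(-24\right)} = \frac{G}{72}$)
$11 r{\left(1 \right)} K{\left(W{\left(4 \right)} \right)} = 11 \cdot \frac{1}{72} \cdot 1 \left(-1\right) = 11 \cdot \frac{1}{72} \left(-1\right) = \frac{11}{72} \left(-1\right) = - \frac{11}{72}$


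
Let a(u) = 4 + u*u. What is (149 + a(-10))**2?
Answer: 64009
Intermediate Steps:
a(u) = 4 + u**2
(149 + a(-10))**2 = (149 + (4 + (-10)**2))**2 = (149 + (4 + 100))**2 = (149 + 104)**2 = 253**2 = 64009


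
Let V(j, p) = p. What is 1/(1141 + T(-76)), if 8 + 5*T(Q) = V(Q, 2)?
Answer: 5/5699 ≈ 0.00087735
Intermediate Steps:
T(Q) = -6/5 (T(Q) = -8/5 + (⅕)*2 = -8/5 + ⅖ = -6/5)
1/(1141 + T(-76)) = 1/(1141 - 6/5) = 1/(5699/5) = 5/5699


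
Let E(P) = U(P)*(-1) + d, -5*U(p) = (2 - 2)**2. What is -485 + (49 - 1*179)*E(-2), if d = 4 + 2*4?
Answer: -2045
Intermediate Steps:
U(p) = 0 (U(p) = -(2 - 2)**2/5 = -1/5*0**2 = -1/5*0 = 0)
d = 12 (d = 4 + 8 = 12)
E(P) = 12 (E(P) = 0*(-1) + 12 = 0 + 12 = 12)
-485 + (49 - 1*179)*E(-2) = -485 + (49 - 1*179)*12 = -485 + (49 - 179)*12 = -485 - 130*12 = -485 - 1560 = -2045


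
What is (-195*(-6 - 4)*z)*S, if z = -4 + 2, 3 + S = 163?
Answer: -624000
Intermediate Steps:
S = 160 (S = -3 + 163 = 160)
z = -2
(-195*(-6 - 4)*z)*S = -195*(-6 - 4)*(-2)*160 = -(-1950)*(-2)*160 = -195*20*160 = -3900*160 = -624000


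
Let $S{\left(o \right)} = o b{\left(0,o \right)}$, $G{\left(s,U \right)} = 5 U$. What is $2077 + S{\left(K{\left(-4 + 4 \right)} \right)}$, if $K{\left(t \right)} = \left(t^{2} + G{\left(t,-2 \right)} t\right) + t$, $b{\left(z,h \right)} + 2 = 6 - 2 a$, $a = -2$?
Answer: $2077$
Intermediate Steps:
$b{\left(z,h \right)} = 8$ ($b{\left(z,h \right)} = -2 + \left(6 - -4\right) = -2 + \left(6 + 4\right) = -2 + 10 = 8$)
$K{\left(t \right)} = t^{2} - 9 t$ ($K{\left(t \right)} = \left(t^{2} + 5 \left(-2\right) t\right) + t = \left(t^{2} - 10 t\right) + t = t^{2} - 9 t$)
$S{\left(o \right)} = 8 o$ ($S{\left(o \right)} = o 8 = 8 o$)
$2077 + S{\left(K{\left(-4 + 4 \right)} \right)} = 2077 + 8 \left(-4 + 4\right) \left(-9 + \left(-4 + 4\right)\right) = 2077 + 8 \cdot 0 \left(-9 + 0\right) = 2077 + 8 \cdot 0 \left(-9\right) = 2077 + 8 \cdot 0 = 2077 + 0 = 2077$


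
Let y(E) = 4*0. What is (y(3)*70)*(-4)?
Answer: 0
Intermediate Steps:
y(E) = 0
(y(3)*70)*(-4) = (0*70)*(-4) = 0*(-4) = 0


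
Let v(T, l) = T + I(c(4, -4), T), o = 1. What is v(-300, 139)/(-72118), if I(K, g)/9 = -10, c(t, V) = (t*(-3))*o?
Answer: 195/36059 ≈ 0.0054078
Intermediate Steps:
c(t, V) = -3*t (c(t, V) = (t*(-3))*1 = -3*t*1 = -3*t)
I(K, g) = -90 (I(K, g) = 9*(-10) = -90)
v(T, l) = -90 + T (v(T, l) = T - 90 = -90 + T)
v(-300, 139)/(-72118) = (-90 - 300)/(-72118) = -390*(-1/72118) = 195/36059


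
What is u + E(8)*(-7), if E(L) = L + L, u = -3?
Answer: -115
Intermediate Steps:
E(L) = 2*L
u + E(8)*(-7) = -3 + (2*8)*(-7) = -3 + 16*(-7) = -3 - 112 = -115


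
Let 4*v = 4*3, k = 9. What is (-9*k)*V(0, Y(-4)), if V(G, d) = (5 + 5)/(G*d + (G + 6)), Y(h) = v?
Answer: -135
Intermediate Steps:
v = 3 (v = (4*3)/4 = (¼)*12 = 3)
Y(h) = 3
V(G, d) = 10/(6 + G + G*d) (V(G, d) = 10/(G*d + (6 + G)) = 10/(6 + G + G*d))
(-9*k)*V(0, Y(-4)) = (-9*9)*(10/(6 + 0 + 0*3)) = -810/(6 + 0 + 0) = -810/6 = -81*5/3 = -135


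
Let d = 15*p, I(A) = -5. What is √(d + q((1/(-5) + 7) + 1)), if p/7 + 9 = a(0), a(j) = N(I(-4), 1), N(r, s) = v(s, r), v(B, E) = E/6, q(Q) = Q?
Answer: I*√102470/10 ≈ 32.011*I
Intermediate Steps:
v(B, E) = E/6 (v(B, E) = E*(⅙) = E/6)
N(r, s) = r/6
a(j) = -⅚ (a(j) = (⅙)*(-5) = -⅚)
p = -413/6 (p = -63 + 7*(-⅚) = -63 - 35/6 = -413/6 ≈ -68.833)
d = -2065/2 (d = 15*(-413/6) = -2065/2 ≈ -1032.5)
√(d + q((1/(-5) + 7) + 1)) = √(-2065/2 + ((1/(-5) + 7) + 1)) = √(-2065/2 + ((-⅕ + 7) + 1)) = √(-2065/2 + (34/5 + 1)) = √(-2065/2 + 39/5) = √(-10247/10) = I*√102470/10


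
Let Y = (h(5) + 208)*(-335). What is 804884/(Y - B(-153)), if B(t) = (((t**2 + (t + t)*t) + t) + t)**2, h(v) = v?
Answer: -201221/1222254399 ≈ -0.00016463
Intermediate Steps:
B(t) = (2*t + 3*t**2)**2 (B(t) = (((t**2 + (2*t)*t) + t) + t)**2 = (((t**2 + 2*t**2) + t) + t)**2 = ((3*t**2 + t) + t)**2 = ((t + 3*t**2) + t)**2 = (2*t + 3*t**2)**2)
Y = -71355 (Y = (5 + 208)*(-335) = 213*(-335) = -71355)
804884/(Y - B(-153)) = 804884/(-71355 - (-153)**2*(2 + 3*(-153))**2) = 804884/(-71355 - 23409*(2 - 459)**2) = 804884/(-71355 - 23409*(-457)**2) = 804884/(-71355 - 23409*208849) = 804884/(-71355 - 1*4888946241) = 804884/(-71355 - 4888946241) = 804884/(-4889017596) = 804884*(-1/4889017596) = -201221/1222254399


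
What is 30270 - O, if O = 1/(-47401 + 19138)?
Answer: 855521011/28263 ≈ 30270.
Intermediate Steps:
O = -1/28263 (O = 1/(-28263) = -1/28263 ≈ -3.5382e-5)
30270 - O = 30270 - 1*(-1/28263) = 30270 + 1/28263 = 855521011/28263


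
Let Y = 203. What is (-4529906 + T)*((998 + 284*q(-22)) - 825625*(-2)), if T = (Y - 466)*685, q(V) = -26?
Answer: -7747409776704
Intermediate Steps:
T = -180155 (T = (203 - 466)*685 = -263*685 = -180155)
(-4529906 + T)*((998 + 284*q(-22)) - 825625*(-2)) = (-4529906 - 180155)*((998 + 284*(-26)) - 825625*(-2)) = -4710061*((998 - 7384) + 1651250) = -4710061*(-6386 + 1651250) = -4710061*1644864 = -7747409776704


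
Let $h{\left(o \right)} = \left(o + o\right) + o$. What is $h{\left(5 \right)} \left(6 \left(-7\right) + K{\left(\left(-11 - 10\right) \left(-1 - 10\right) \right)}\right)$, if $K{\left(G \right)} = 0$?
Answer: $-630$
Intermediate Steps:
$h{\left(o \right)} = 3 o$ ($h{\left(o \right)} = 2 o + o = 3 o$)
$h{\left(5 \right)} \left(6 \left(-7\right) + K{\left(\left(-11 - 10\right) \left(-1 - 10\right) \right)}\right) = 3 \cdot 5 \left(6 \left(-7\right) + 0\right) = 15 \left(-42 + 0\right) = 15 \left(-42\right) = -630$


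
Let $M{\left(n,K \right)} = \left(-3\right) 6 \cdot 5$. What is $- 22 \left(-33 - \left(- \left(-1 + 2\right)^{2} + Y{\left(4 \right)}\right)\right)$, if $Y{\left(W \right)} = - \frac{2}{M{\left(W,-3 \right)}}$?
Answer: $\frac{31702}{45} \approx 704.49$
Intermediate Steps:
$M{\left(n,K \right)} = -90$ ($M{\left(n,K \right)} = \left(-18\right) 5 = -90$)
$Y{\left(W \right)} = \frac{1}{45}$ ($Y{\left(W \right)} = - \frac{2}{-90} = \left(-2\right) \left(- \frac{1}{90}\right) = \frac{1}{45}$)
$- 22 \left(-33 - \left(- \left(-1 + 2\right)^{2} + Y{\left(4 \right)}\right)\right) = - 22 \left(-33 + \left(\left(-1 + 2\right)^{2} - \frac{1}{45}\right)\right) = - 22 \left(-33 - \left(\frac{1}{45} - 1^{2}\right)\right) = - 22 \left(-33 + \left(1 - \frac{1}{45}\right)\right) = - 22 \left(-33 + \frac{44}{45}\right) = \left(-22\right) \left(- \frac{1441}{45}\right) = \frac{31702}{45}$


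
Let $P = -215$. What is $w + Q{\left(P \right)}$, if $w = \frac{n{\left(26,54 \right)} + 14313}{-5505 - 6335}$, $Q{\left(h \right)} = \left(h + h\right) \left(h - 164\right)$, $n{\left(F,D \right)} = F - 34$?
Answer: $\frac{385910099}{2368} \approx 1.6297 \cdot 10^{5}$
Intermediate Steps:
$n{\left(F,D \right)} = -34 + F$ ($n{\left(F,D \right)} = F - 34 = -34 + F$)
$Q{\left(h \right)} = 2 h \left(-164 + h\right)$
$w = - \frac{2861}{2368}$ ($w = \frac{\left(-34 + 26\right) + 14313}{-5505 - 6335} = \frac{-8 + 14313}{-11840} = 14305 \left(- \frac{1}{11840}\right) = - \frac{2861}{2368} \approx -1.2082$)
$w + Q{\left(P \right)} = - \frac{2861}{2368} + 2 \left(-215\right) \left(-164 - 215\right) = - \frac{2861}{2368} + 2 \left(-215\right) \left(-379\right) = - \frac{2861}{2368} + 162970 = \frac{385910099}{2368}$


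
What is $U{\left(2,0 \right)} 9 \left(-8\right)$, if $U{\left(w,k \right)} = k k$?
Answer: $0$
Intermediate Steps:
$U{\left(w,k \right)} = k^{2}$
$U{\left(2,0 \right)} 9 \left(-8\right) = 0^{2} \cdot 9 \left(-8\right) = 0 \cdot 9 \left(-8\right) = 0 \left(-8\right) = 0$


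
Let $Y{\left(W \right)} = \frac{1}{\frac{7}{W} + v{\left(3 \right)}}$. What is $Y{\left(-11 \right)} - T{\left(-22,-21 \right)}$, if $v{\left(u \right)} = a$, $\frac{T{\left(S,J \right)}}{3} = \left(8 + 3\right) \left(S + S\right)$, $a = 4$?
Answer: $\frac{53735}{37} \approx 1452.3$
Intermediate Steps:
$T{\left(S,J \right)} = 66 S$ ($T{\left(S,J \right)} = 3 \left(8 + 3\right) \left(S + S\right) = 3 \cdot 11 \cdot 2 S = 3 \cdot 22 S = 66 S$)
$v{\left(u \right)} = 4$
$Y{\left(W \right)} = \frac{1}{4 + \frac{7}{W}}$ ($Y{\left(W \right)} = \frac{1}{\frac{7}{W} + 4} = \frac{1}{4 + \frac{7}{W}}$)
$Y{\left(-11 \right)} - T{\left(-22,-21 \right)} = - \frac{11}{7 + 4 \left(-11\right)} - 66 \left(-22\right) = - \frac{11}{7 - 44} - -1452 = - \frac{11}{-37} + 1452 = \left(-11\right) \left(- \frac{1}{37}\right) + 1452 = \frac{11}{37} + 1452 = \frac{53735}{37}$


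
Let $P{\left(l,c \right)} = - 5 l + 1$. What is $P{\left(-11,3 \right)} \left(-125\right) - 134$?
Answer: $-7134$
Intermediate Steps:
$P{\left(l,c \right)} = 1 - 5 l$
$P{\left(-11,3 \right)} \left(-125\right) - 134 = \left(1 - -55\right) \left(-125\right) - 134 = \left(1 + 55\right) \left(-125\right) - 134 = 56 \left(-125\right) - 134 = -7000 - 134 = -7134$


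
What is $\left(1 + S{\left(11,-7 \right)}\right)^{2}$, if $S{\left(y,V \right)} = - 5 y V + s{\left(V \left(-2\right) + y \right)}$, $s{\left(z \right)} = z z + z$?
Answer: $1073296$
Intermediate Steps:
$s{\left(z \right)} = z + z^{2}$ ($s{\left(z \right)} = z^{2} + z = z + z^{2}$)
$S{\left(y,V \right)} = \left(y - 2 V\right) \left(1 + y - 2 V\right) - 5 V y$ ($S{\left(y,V \right)} = - 5 y V + \left(V \left(-2\right) + y\right) \left(1 + \left(V \left(-2\right) + y\right)\right) = - 5 V y + \left(- 2 V + y\right) \left(1 - \left(- y + 2 V\right)\right) = - 5 V y + \left(y - 2 V\right) \left(1 - \left(- y + 2 V\right)\right) = - 5 V y + \left(y - 2 V\right) \left(1 + y - 2 V\right) = \left(y - 2 V\right) \left(1 + y - 2 V\right) - 5 V y$)
$\left(1 + S{\left(11,-7 \right)}\right)^{2} = \left(1 - \left(-385 + \left(\left(-1\right) 11 + 2 \left(-7\right)\right) \left(1 + 11 - -14\right)\right)\right)^{2} = \left(1 - \left(-385 + \left(-11 - 14\right) \left(1 + 11 + 14\right)\right)\right)^{2} = \left(1 - \left(-385 - 650\right)\right)^{2} = \left(1 + \left(650 + 385\right)\right)^{2} = \left(1 + 1035\right)^{2} = 1036^{2} = 1073296$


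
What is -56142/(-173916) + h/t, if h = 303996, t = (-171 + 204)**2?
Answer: 89109271/318846 ≈ 279.47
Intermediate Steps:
t = 1089 (t = 33**2 = 1089)
-56142/(-173916) + h/t = -56142/(-173916) + 303996/1089 = -56142*(-1/173916) + 303996*(1/1089) = 3119/9662 + 9212/33 = 89109271/318846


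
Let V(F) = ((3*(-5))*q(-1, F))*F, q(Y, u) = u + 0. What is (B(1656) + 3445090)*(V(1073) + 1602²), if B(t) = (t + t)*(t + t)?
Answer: -211943077166454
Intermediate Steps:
q(Y, u) = u
B(t) = 4*t² (B(t) = (2*t)*(2*t) = 4*t²)
V(F) = -15*F² (V(F) = ((3*(-5))*F)*F = (-15*F)*F = -15*F²)
(B(1656) + 3445090)*(V(1073) + 1602²) = (4*1656² + 3445090)*(-15*1073² + 1602²) = (4*2742336 + 3445090)*(-15*1151329 + 2566404) = (10969344 + 3445090)*(-17269935 + 2566404) = 14414434*(-14703531) = -211943077166454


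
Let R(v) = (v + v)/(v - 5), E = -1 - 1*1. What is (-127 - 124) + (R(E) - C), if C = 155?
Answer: -2838/7 ≈ -405.43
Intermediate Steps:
E = -2 (E = -1 - 1 = -2)
R(v) = 2*v/(-5 + v) (R(v) = (2*v)/(-5 + v) = 2*v/(-5 + v))
(-127 - 124) + (R(E) - C) = (-127 - 124) + (2*(-2)/(-5 - 2) - 1*155) = -251 + (2*(-2)/(-7) - 155) = -251 + (2*(-2)*(-1/7) - 155) = -251 + (4/7 - 155) = -251 - 1081/7 = -2838/7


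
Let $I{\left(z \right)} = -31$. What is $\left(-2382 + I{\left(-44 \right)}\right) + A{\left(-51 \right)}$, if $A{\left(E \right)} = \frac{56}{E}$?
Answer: $- \frac{123119}{51} \approx -2414.1$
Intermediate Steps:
$\left(-2382 + I{\left(-44 \right)}\right) + A{\left(-51 \right)} = \left(-2382 - 31\right) + \frac{56}{-51} = -2413 + 56 \left(- \frac{1}{51}\right) = -2413 - \frac{56}{51} = - \frac{123119}{51}$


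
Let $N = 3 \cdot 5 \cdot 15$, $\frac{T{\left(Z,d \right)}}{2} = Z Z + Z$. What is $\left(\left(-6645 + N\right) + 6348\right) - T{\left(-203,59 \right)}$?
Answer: $-82084$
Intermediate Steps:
$T{\left(Z,d \right)} = 2 Z + 2 Z^{2}$ ($T{\left(Z,d \right)} = 2 \left(Z Z + Z\right) = 2 \left(Z^{2} + Z\right) = 2 \left(Z + Z^{2}\right) = 2 Z + 2 Z^{2}$)
$N = 225$ ($N = 15 \cdot 15 = 225$)
$\left(\left(-6645 + N\right) + 6348\right) - T{\left(-203,59 \right)} = \left(\left(-6645 + 225\right) + 6348\right) - 2 \left(-203\right) \left(1 - 203\right) = \left(-6420 + 6348\right) - 2 \left(-203\right) \left(-202\right) = -72 - 82012 = -82084$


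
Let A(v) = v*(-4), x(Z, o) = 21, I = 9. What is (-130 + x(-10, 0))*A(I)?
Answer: 3924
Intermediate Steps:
A(v) = -4*v
(-130 + x(-10, 0))*A(I) = (-130 + 21)*(-4*9) = -109*(-36) = 3924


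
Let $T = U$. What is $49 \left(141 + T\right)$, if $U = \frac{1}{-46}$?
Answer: $\frac{317765}{46} \approx 6907.9$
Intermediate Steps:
$U = - \frac{1}{46} \approx -0.021739$
$T = - \frac{1}{46} \approx -0.021739$
$49 \left(141 + T\right) = 49 \left(141 - \frac{1}{46}\right) = 49 \cdot \frac{6485}{46} = \frac{317765}{46}$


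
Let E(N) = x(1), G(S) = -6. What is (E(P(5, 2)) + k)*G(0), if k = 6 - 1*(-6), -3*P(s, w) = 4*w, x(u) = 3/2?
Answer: -81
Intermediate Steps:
x(u) = 3/2 (x(u) = 3*(½) = 3/2)
P(s, w) = -4*w/3
E(N) = 3/2
k = 12 (k = 6 + 6 = 12)
(E(P(5, 2)) + k)*G(0) = (3/2 + 12)*(-6) = (27/2)*(-6) = -81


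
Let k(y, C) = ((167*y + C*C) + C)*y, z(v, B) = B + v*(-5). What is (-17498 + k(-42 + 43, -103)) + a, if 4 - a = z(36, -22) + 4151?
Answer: -10770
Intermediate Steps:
z(v, B) = B - 5*v
k(y, C) = y*(C + C² + 167*y) (k(y, C) = ((167*y + C²) + C)*y = ((C² + 167*y) + C)*y = (C + C² + 167*y)*y = y*(C + C² + 167*y))
a = -3945 (a = 4 - ((-22 - 5*36) + 4151) = 4 - ((-22 - 180) + 4151) = 4 - (-202 + 4151) = 4 - 1*3949 = 4 - 3949 = -3945)
(-17498 + k(-42 + 43, -103)) + a = (-17498 + (-42 + 43)*(-103 + (-103)² + 167*(-42 + 43))) - 3945 = (-17498 + 1*(-103 + 10609 + 167*1)) - 3945 = (-17498 + 1*(-103 + 10609 + 167)) - 3945 = (-17498 + 1*10673) - 3945 = (-17498 + 10673) - 3945 = -6825 - 3945 = -10770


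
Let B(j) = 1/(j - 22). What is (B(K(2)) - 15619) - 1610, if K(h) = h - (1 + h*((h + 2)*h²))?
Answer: -913138/53 ≈ -17229.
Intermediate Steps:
K(h) = -1 + h - h³*(2 + h) (K(h) = h - (1 + h*((2 + h)*h²)) = h - (1 + h*(h²*(2 + h))) = h - (1 + h³*(2 + h)) = h + (-1 - h³*(2 + h)) = -1 + h - h³*(2 + h))
B(j) = 1/(-22 + j)
(B(K(2)) - 15619) - 1610 = (1/(-22 + (-1 + 2 - 1*2⁴ - 2*2³)) - 15619) - 1610 = (1/(-22 + (-1 + 2 - 1*16 - 2*8)) - 15619) - 1610 = (1/(-22 + (-1 + 2 - 16 - 16)) - 15619) - 1610 = (1/(-22 - 31) - 15619) - 1610 = (1/(-53) - 15619) - 1610 = (-1/53 - 15619) - 1610 = -827808/53 - 1610 = -913138/53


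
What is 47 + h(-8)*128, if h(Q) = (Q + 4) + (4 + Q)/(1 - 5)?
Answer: -337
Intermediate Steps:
h(Q) = 3 + 3*Q/4 (h(Q) = (4 + Q) + (4 + Q)/(-4) = (4 + Q) + (4 + Q)*(-¼) = (4 + Q) + (-1 - Q/4) = 3 + 3*Q/4)
47 + h(-8)*128 = 47 + (3 + (¾)*(-8))*128 = 47 + (3 - 6)*128 = 47 - 3*128 = 47 - 384 = -337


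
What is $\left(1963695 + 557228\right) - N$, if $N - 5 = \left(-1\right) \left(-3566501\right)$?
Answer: $-1045583$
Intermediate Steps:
$N = 3566506$ ($N = 5 - -3566501 = 5 + 3566501 = 3566506$)
$\left(1963695 + 557228\right) - N = \left(1963695 + 557228\right) - 3566506 = 2520923 - 3566506 = -1045583$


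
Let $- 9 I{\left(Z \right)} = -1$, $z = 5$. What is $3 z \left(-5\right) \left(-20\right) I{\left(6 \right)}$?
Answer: $\frac{500}{3} \approx 166.67$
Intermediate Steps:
$I{\left(Z \right)} = \frac{1}{9}$ ($I{\left(Z \right)} = \left(- \frac{1}{9}\right) \left(-1\right) = \frac{1}{9}$)
$3 z \left(-5\right) \left(-20\right) I{\left(6 \right)} = 3 \cdot 5 \left(-5\right) \left(-20\right) \frac{1}{9} = 15 \left(-5\right) \left(-20\right) \frac{1}{9} = \left(-75\right) \left(-20\right) \frac{1}{9} = 1500 \cdot \frac{1}{9} = \frac{500}{3}$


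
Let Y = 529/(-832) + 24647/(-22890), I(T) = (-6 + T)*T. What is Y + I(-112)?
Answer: 17975659469/1360320 ≈ 13214.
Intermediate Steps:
I(T) = T*(-6 + T)
Y = -2329651/1360320 (Y = 529*(-1/832) + 24647*(-1/22890) = -529/832 - 3521/3270 = -2329651/1360320 ≈ -1.7126)
Y + I(-112) = -2329651/1360320 - 112*(-6 - 112) = -2329651/1360320 - 112*(-118) = -2329651/1360320 + 13216 = 17975659469/1360320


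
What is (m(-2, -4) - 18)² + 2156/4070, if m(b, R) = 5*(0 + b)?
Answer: 145138/185 ≈ 784.53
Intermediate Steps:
m(b, R) = 5*b
(m(-2, -4) - 18)² + 2156/4070 = (5*(-2) - 18)² + 2156/4070 = (-10 - 18)² + 2156*(1/4070) = (-28)² + 98/185 = 784 + 98/185 = 145138/185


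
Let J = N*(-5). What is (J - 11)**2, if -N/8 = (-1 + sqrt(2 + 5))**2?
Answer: 140281 - 49440*sqrt(7) ≈ 9475.1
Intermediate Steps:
N = -8*(-1 + sqrt(7))**2 (N = -8*(-1 + sqrt(2 + 5))**2 = -8*(-1 + sqrt(7))**2 ≈ -21.668)
J = 320 - 80*sqrt(7) (J = (-64 + 16*sqrt(7))*(-5) = 320 - 80*sqrt(7) ≈ 108.34)
(J - 11)**2 = ((320 - 80*sqrt(7)) - 11)**2 = (309 - 80*sqrt(7))**2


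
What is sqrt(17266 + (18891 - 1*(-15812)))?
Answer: sqrt(51969) ≈ 227.97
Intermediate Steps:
sqrt(17266 + (18891 - 1*(-15812))) = sqrt(17266 + (18891 + 15812)) = sqrt(17266 + 34703) = sqrt(51969)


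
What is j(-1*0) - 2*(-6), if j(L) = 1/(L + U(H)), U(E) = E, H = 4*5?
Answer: 241/20 ≈ 12.050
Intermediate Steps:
H = 20
j(L) = 1/(20 + L) (j(L) = 1/(L + 20) = 1/(20 + L))
j(-1*0) - 2*(-6) = 1/(20 - 1*0) - 2*(-6) = 1/(20 + 0) + 12 = 1/20 + 12 = 241/20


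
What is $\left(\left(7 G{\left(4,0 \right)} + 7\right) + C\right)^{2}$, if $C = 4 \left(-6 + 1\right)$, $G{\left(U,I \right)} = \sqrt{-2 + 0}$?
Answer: $71 - 182 i \sqrt{2} \approx 71.0 - 257.39 i$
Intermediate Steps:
$G{\left(U,I \right)} = i \sqrt{2}$ ($G{\left(U,I \right)} = \sqrt{-2} = i \sqrt{2}$)
$C = -20$ ($C = 4 \left(-5\right) = -20$)
$\left(\left(7 G{\left(4,0 \right)} + 7\right) + C\right)^{2} = \left(\left(7 i \sqrt{2} + 7\right) - 20\right)^{2} = \left(\left(7 + 7 i \sqrt{2}\right) - 20\right)^{2} = \left(-13 + 7 i \sqrt{2}\right)^{2}$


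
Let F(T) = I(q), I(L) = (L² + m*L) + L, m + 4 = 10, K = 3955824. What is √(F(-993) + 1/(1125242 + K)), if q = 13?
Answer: √6712480246133626/5081066 ≈ 16.125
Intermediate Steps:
m = 6 (m = -4 + 10 = 6)
I(L) = L² + 7*L (I(L) = (L² + 6*L) + L = L² + 7*L)
F(T) = 260 (F(T) = 13*(7 + 13) = 13*20 = 260)
√(F(-993) + 1/(1125242 + K)) = √(260 + 1/(1125242 + 3955824)) = √(260 + 1/5081066) = √(1321077161/5081066) = √6712480246133626/5081066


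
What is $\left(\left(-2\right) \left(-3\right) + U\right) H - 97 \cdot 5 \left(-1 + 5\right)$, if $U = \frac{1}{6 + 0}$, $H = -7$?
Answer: $- \frac{11899}{6} \approx -1983.2$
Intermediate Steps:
$U = \frac{1}{6} \approx 0.16667$
$\left(\left(-2\right) \left(-3\right) + U\right) H - 97 \cdot 5 \left(-1 + 5\right) = \left(\left(-2\right) \left(-3\right) + \frac{1}{6}\right) \left(-7\right) - 97 \cdot 5 \left(-1 + 5\right) = \left(6 + \frac{1}{6}\right) \left(-7\right) - 97 \cdot 5 \cdot 4 = \frac{37}{6} \left(-7\right) - 1940 = - \frac{259}{6} - 1940 = - \frac{11899}{6}$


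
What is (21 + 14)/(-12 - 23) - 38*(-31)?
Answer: 1177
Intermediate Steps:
(21 + 14)/(-12 - 23) - 38*(-31) = 35/(-35) + 1178 = 35*(-1/35) + 1178 = -1 + 1178 = 1177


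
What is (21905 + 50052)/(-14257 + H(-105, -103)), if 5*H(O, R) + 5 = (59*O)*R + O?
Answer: 71957/113338 ≈ 0.63489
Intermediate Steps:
H(O, R) = -1 + O/5 + 59*O*R/5 (H(O, R) = -1 + ((59*O)*R + O)/5 = -1 + (59*O*R + O)/5 = -1 + (O + 59*O*R)/5 = -1 + (O/5 + 59*O*R/5) = -1 + O/5 + 59*O*R/5)
(21905 + 50052)/(-14257 + H(-105, -103)) = (21905 + 50052)/(-14257 + (-1 + (⅕)*(-105) + (59/5)*(-105)*(-103))) = 71957/(-14257 + (-1 - 21 + 127617)) = 71957/(-14257 + 127595) = 71957/113338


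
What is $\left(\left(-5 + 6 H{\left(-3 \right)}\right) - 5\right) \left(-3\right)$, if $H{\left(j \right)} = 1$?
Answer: $12$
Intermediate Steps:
$\left(\left(-5 + 6 H{\left(-3 \right)}\right) - 5\right) \left(-3\right) = \left(\left(-5 + 6 \cdot 1\right) - 5\right) \left(-3\right) = \left(\left(-5 + 6\right) - 5\right) \left(-3\right) = \left(1 - 5\right) \left(-3\right) = \left(-4\right) \left(-3\right) = 12$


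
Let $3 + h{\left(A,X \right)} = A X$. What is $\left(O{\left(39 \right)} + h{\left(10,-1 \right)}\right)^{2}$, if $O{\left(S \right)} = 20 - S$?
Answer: $1024$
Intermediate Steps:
$h{\left(A,X \right)} = -3 + A X$
$\left(O{\left(39 \right)} + h{\left(10,-1 \right)}\right)^{2} = \left(\left(20 - 39\right) + \left(-3 + 10 \left(-1\right)\right)\right)^{2} = \left(\left(20 - 39\right) - 13\right)^{2} = \left(-19 - 13\right)^{2} = \left(-32\right)^{2} = 1024$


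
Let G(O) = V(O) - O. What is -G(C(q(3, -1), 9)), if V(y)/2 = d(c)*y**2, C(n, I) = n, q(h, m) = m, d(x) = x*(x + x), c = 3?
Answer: -37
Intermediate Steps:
d(x) = 2*x**2 (d(x) = x*(2*x) = 2*x**2)
V(y) = 36*y**2 (V(y) = 2*((2*3**2)*y**2) = 2*((2*9)*y**2) = 2*(18*y**2) = 36*y**2)
G(O) = -O + 36*O**2 (G(O) = 36*O**2 - O = -O + 36*O**2)
-G(C(q(3, -1), 9)) = -(-1)*(-1 + 36*(-1)) = -(-1)*(-1 - 36) = -(-1)*(-37) = -1*37 = -37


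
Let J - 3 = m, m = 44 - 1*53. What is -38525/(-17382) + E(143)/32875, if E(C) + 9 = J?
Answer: 253249729/114286650 ≈ 2.2159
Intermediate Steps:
m = -9 (m = 44 - 53 = -9)
J = -6 (J = 3 - 9 = -6)
E(C) = -15 (E(C) = -9 - 6 = -15)
-38525/(-17382) + E(143)/32875 = -38525/(-17382) - 15/32875 = -38525*(-1/17382) - 15*1/32875 = 38525/17382 - 3/6575 = 253249729/114286650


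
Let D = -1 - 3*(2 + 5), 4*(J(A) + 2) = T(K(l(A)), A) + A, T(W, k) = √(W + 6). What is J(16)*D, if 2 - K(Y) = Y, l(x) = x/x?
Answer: -44 - 11*√7/2 ≈ -58.552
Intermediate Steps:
l(x) = 1
K(Y) = 2 - Y
T(W, k) = √(6 + W)
J(A) = -2 + A/4 + √7/4 (J(A) = -2 + (√(6 + (2 - 1*1)) + A)/4 = -2 + (√(6 + (2 - 1)) + A)/4 = -2 + (√(6 + 1) + A)/4 = -2 + (√7 + A)/4 = -2 + (A + √7)/4 = -2 + (A/4 + √7/4) = -2 + A/4 + √7/4)
D = -22 (D = -1 - 3*7 = -1 - 1*21 = -1 - 21 = -22)
J(16)*D = (-2 + (¼)*16 + √7/4)*(-22) = (-2 + 4 + √7/4)*(-22) = (2 + √7/4)*(-22) = -44 - 11*√7/2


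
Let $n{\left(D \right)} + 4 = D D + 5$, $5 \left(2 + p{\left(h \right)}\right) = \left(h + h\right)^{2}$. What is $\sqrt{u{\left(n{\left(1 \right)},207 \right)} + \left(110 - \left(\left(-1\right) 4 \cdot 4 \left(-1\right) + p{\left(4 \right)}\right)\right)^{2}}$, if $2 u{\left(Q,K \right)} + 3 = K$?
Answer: $\frac{\sqrt{175606}}{5} \approx 83.811$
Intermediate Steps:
$p{\left(h \right)} = -2 + \frac{4 h^{2}}{5}$ ($p{\left(h \right)} = -2 + \frac{\left(h + h\right)^{2}}{5} = -2 + \frac{\left(2 h\right)^{2}}{5} = -2 + \frac{4 h^{2}}{5}$)
$n{\left(D \right)} = 1 + D^{2}$ ($n{\left(D \right)} = -4 + \left(D D + 5\right) = -4 + \left(D^{2} + 5\right) = -4 + \left(5 + D^{2}\right) = 1 + D^{2}$)
$u{\left(Q,K \right)} = - \frac{3}{2} + \frac{K}{2}$
$\sqrt{u{\left(n{\left(1 \right)},207 \right)} + \left(110 - \left(\left(-1\right) 4 \cdot 4 \left(-1\right) + p{\left(4 \right)}\right)\right)^{2}} = \sqrt{\left(- \frac{3}{2} + \frac{1}{2} \cdot 207\right) + \left(110 - \left(-2 + \frac{64}{5} - 4 \cdot 4 \left(-1\right)\right)\right)^{2}} = \sqrt{\left(- \frac{3}{2} + \frac{207}{2}\right) + \left(110 + \left(16 \left(-1\right) - \left(-2 + \frac{4}{5} \cdot 16\right)\right)\right)^{2}} = \sqrt{102 + \left(110 - \frac{134}{5}\right)^{2}} = \sqrt{102 + \left(\frac{416}{5}\right)^{2}} = \sqrt{102 + \frac{173056}{25}} = \sqrt{\frac{175606}{25}} = \frac{\sqrt{175606}}{5}$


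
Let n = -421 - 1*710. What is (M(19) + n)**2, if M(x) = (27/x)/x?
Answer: 166679493696/130321 ≈ 1.2790e+6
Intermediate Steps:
M(x) = 27/x**2
n = -1131 (n = -421 - 710 = -1131)
(M(19) + n)**2 = (27/19**2 - 1131)**2 = (27*(1/361) - 1131)**2 = (27/361 - 1131)**2 = (-408264/361)**2 = 166679493696/130321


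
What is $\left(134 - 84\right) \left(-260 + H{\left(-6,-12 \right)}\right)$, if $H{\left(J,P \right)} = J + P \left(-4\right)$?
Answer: $-10900$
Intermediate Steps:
$H{\left(J,P \right)} = J - 4 P$
$\left(134 - 84\right) \left(-260 + H{\left(-6,-12 \right)}\right) = \left(134 - 84\right) \left(-260 - -42\right) = \left(134 - 84\right) \left(-260 + \left(-6 + 48\right)\right) = 50 \left(-260 + 42\right) = 50 \left(-218\right) = -10900$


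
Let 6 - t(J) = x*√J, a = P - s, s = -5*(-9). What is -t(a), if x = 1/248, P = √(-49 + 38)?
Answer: -6 + √(-45 + I*√11)/248 ≈ -5.999 + 0.027068*I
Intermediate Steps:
P = I*√11 (P = √(-11) = I*√11 ≈ 3.3166*I)
s = 45
x = 1/248 ≈ 0.0040323
a = -45 + I*√11 (a = I*√11 - 1*45 = I*√11 - 45 = -45 + I*√11 ≈ -45.0 + 3.3166*I)
t(J) = 6 - √J/248
-t(a) = -(6 - √(-45 + I*√11)/248) = -6 + √(-45 + I*√11)/248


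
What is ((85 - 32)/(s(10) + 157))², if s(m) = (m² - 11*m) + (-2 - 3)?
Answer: 2809/20164 ≈ 0.13931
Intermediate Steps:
s(m) = -5 + m² - 11*m (s(m) = (m² - 11*m) - 5 = -5 + m² - 11*m)
((85 - 32)/(s(10) + 157))² = ((85 - 32)/((-5 + 10² - 11*10) + 157))² = (53/((-5 + 100 - 110) + 157))² = (53/(-15 + 157))² = (53/142)² = 2809/20164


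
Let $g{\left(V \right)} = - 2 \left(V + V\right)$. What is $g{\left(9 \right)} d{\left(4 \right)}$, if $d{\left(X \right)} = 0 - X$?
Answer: $144$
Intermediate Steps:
$d{\left(X \right)} = - X$
$g{\left(V \right)} = - 4 V$ ($g{\left(V \right)} = - 2 \cdot 2 V = - 4 V$)
$g{\left(9 \right)} d{\left(4 \right)} = \left(-4\right) 9 \left(\left(-1\right) 4\right) = \left(-36\right) \left(-4\right) = 144$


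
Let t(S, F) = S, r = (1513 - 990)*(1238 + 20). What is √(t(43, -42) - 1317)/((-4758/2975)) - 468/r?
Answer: -234/328967 - 20825*I*√26/4758 ≈ -0.00071132 - 22.318*I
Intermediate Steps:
r = 657934 (r = 523*1258 = 657934)
√(t(43, -42) - 1317)/((-4758/2975)) - 468/r = √(43 - 1317)/((-4758/2975)) - 468/657934 = √(-1274)/((-4758*1/2975)) - 468*1/657934 = (7*I*√26)/(-4758/2975) - 234/328967 = (7*I*√26)*(-2975/4758) - 234/328967 = -20825*I*√26/4758 - 234/328967 = -234/328967 - 20825*I*√26/4758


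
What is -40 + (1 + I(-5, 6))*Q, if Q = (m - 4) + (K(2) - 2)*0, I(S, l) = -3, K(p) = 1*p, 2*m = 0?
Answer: -32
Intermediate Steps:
m = 0 (m = (1/2)*0 = 0)
K(p) = p
Q = -4 (Q = (0 - 4) + (2 - 2)*0 = -4 + 0*0 = -4 + 0 = -4)
-40 + (1 + I(-5, 6))*Q = -40 + (1 - 3)*(-4) = -40 - 2*(-4) = -40 + 8 = -32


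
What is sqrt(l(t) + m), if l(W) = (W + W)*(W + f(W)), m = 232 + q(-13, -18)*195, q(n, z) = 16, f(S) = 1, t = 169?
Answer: 2*sqrt(15203) ≈ 246.60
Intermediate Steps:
m = 3352 (m = 232 + 16*195 = 232 + 3120 = 3352)
l(W) = 2*W*(1 + W) (l(W) = (W + W)*(W + 1) = (2*W)*(1 + W) = 2*W*(1 + W))
sqrt(l(t) + m) = sqrt(2*169*(1 + 169) + 3352) = sqrt(2*169*170 + 3352) = sqrt(57460 + 3352) = sqrt(60812) = 2*sqrt(15203)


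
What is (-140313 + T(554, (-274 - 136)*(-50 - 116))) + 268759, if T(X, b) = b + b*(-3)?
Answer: -7674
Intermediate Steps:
T(X, b) = -2*b (T(X, b) = b - 3*b = -2*b)
(-140313 + T(554, (-274 - 136)*(-50 - 116))) + 268759 = (-140313 - 2*(-274 - 136)*(-50 - 116)) + 268759 = (-140313 - (-820)*(-166)) + 268759 = (-140313 - 2*68060) + 268759 = (-140313 - 136120) + 268759 = -276433 + 268759 = -7674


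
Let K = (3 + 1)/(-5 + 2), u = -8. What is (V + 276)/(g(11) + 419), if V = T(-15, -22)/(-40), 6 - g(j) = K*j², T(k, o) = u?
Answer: 4143/8795 ≈ 0.47106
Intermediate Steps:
K = -4/3 (K = 4/(-3) = 4*(-⅓) = -4/3 ≈ -1.3333)
T(k, o) = -8
g(j) = 6 + 4*j²/3 (g(j) = 6 - (-4)*j²/3 = 6 + 4*j²/3)
V = ⅕ (V = -8/(-40) = -8*(-1/40) = ⅕ ≈ 0.20000)
(V + 276)/(g(11) + 419) = (⅕ + 276)/((6 + (4/3)*11²) + 419) = 1381/(5*((6 + (4/3)*121) + 419)) = 1381/(5*((6 + 484/3) + 419)) = 1381/(5*(502/3 + 419)) = 1381/(5*(1759/3)) = (1381/5)*(3/1759) = 4143/8795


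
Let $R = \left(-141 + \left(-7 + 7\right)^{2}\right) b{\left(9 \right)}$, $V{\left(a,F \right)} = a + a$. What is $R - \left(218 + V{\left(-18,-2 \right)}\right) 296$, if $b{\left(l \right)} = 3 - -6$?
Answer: $-55141$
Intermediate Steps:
$V{\left(a,F \right)} = 2 a$
$b{\left(l \right)} = 9$ ($b{\left(l \right)} = 3 + 6 = 9$)
$R = -1269$ ($R = \left(-141 + \left(-7 + 7\right)^{2}\right) 9 = \left(-141 + 0^{2}\right) 9 = \left(-141 + 0\right) 9 = \left(-141\right) 9 = -1269$)
$R - \left(218 + V{\left(-18,-2 \right)}\right) 296 = -1269 - \left(218 + 2 \left(-18\right)\right) 296 = -1269 - \left(218 - 36\right) 296 = -1269 - 182 \cdot 296 = -1269 - 53872 = -55141$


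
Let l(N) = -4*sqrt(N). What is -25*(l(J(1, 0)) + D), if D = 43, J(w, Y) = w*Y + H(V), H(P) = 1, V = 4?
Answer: -975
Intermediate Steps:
J(w, Y) = 1 + Y*w (J(w, Y) = w*Y + 1 = Y*w + 1 = 1 + Y*w)
-25*(l(J(1, 0)) + D) = -25*(-4*sqrt(1 + 0*1) + 43) = -25*(-4*sqrt(1 + 0) + 43) = -25*(-4*sqrt(1) + 43) = -25*(-4*1 + 43) = -25*(-4 + 43) = -25*39 = -975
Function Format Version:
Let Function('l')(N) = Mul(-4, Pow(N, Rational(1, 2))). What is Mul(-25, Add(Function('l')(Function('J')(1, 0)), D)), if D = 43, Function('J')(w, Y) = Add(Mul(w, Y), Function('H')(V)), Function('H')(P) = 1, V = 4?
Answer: -975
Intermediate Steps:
Function('J')(w, Y) = Add(1, Mul(Y, w)) (Function('J')(w, Y) = Add(Mul(w, Y), 1) = Add(Mul(Y, w), 1) = Add(1, Mul(Y, w)))
Mul(-25, Add(Function('l')(Function('J')(1, 0)), D)) = Mul(-25, Add(Mul(-4, Pow(Add(1, Mul(0, 1)), Rational(1, 2))), 43)) = Mul(-25, Add(Mul(-4, Pow(Add(1, 0), Rational(1, 2))), 43)) = Mul(-25, Add(Mul(-4, Pow(1, Rational(1, 2))), 43)) = Mul(-25, Add(Mul(-4, 1), 43)) = Mul(-25, Add(-4, 43)) = Mul(-25, 39) = -975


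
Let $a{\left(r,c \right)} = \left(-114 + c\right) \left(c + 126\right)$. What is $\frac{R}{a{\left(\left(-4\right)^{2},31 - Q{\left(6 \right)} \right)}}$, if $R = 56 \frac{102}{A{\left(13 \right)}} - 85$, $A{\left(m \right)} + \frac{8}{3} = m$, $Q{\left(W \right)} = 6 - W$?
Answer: $- \frac{14501}{403961} \approx -0.035897$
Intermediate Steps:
$A{\left(m \right)} = - \frac{8}{3} + m$
$a{\left(r,c \right)} = \left(-114 + c\right) \left(126 + c\right)$
$R = \frac{14501}{31}$ ($R = 56 \frac{102}{- \frac{8}{3} + 13} - 85 = 56 \frac{102}{\frac{31}{3}} - 85 = 56 \cdot 102 \cdot \frac{3}{31} - 85 = 56 \cdot \frac{306}{31} - 85 = \frac{17136}{31} - 85 = \frac{14501}{31} \approx 467.77$)
$\frac{R}{a{\left(\left(-4\right)^{2},31 - Q{\left(6 \right)} \right)}} = \frac{14501}{31 \left(-14364 + \left(31 - \left(6 - 6\right)\right)^{2} + 12 \left(31 - \left(6 - 6\right)\right)\right)} = \frac{14501}{31 \left(-14364 + \left(31 - 0\right)^{2} + 12 \left(31 - 0\right)\right)} = \frac{14501}{31 \left(-14364 + \left(31 + 0\right)^{2} + 12 \left(31 + 0\right)\right)} = \frac{14501}{31 \left(-14364 + 31^{2} + 12 \cdot 31\right)} = \frac{14501}{31 \left(-14364 + 961 + 372\right)} = \frac{14501}{31 \left(-13031\right)} = \frac{14501}{31} \left(- \frac{1}{13031}\right) = - \frac{14501}{403961}$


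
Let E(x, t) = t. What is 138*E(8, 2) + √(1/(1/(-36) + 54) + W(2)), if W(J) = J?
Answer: 276 + √7620446/1943 ≈ 277.42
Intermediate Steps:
138*E(8, 2) + √(1/(1/(-36) + 54) + W(2)) = 138*2 + √(1/(1/(-36) + 54) + 2) = 276 + √(1/(-1/36 + 54) + 2) = 276 + √(1/(1943/36) + 2) = 276 + √(36/1943 + 2) = 276 + √(3922/1943) = 276 + √7620446/1943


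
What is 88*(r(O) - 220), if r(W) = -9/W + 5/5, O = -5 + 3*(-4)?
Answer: -326832/17 ≈ -19225.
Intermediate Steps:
O = -17 (O = -5 - 12 = -17)
r(W) = 1 - 9/W (r(W) = -9/W + 5*(1/5) = -9/W + 1 = 1 - 9/W)
88*(r(O) - 220) = 88*((-9 - 17)/(-17) - 220) = 88*(-1/17*(-26) - 220) = 88*(26/17 - 220) = 88*(-3714/17) = -326832/17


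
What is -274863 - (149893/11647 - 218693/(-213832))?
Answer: -684581258958699/2490501304 ≈ -2.7488e+5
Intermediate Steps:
-274863 - (149893/11647 - 218693/(-213832)) = -274863 - (149893*(1/11647) - 218693*(-1/213832)) = -274863 - (149893/11647 + 218693/213832) = -274863 - 1*34599037347/2490501304 = -274863 - 34599037347/2490501304 = -684581258958699/2490501304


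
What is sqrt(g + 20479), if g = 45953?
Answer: 8*sqrt(1038) ≈ 257.74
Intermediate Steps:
sqrt(g + 20479) = sqrt(45953 + 20479) = sqrt(66432) = 8*sqrt(1038)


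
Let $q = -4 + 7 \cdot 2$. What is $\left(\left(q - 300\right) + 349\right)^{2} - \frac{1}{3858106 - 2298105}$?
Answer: $\frac{5430363480}{1560001} \approx 3481.0$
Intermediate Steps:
$q = 10$ ($q = -4 + 14 = 10$)
$\left(\left(q - 300\right) + 349\right)^{2} - \frac{1}{3858106 - 2298105} = \left(\left(10 - 300\right) + 349\right)^{2} - \frac{1}{3858106 - 2298105} = \left(-290 + 349\right)^{2} - \frac{1}{1560001} = 59^{2} - \frac{1}{1560001} = 3481 - \frac{1}{1560001} = \frac{5430363480}{1560001}$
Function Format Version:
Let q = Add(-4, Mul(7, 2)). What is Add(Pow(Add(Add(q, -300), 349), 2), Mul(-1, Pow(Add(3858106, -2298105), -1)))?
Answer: Rational(5430363480, 1560001) ≈ 3481.0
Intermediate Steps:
q = 10 (q = Add(-4, 14) = 10)
Add(Pow(Add(Add(q, -300), 349), 2), Mul(-1, Pow(Add(3858106, -2298105), -1))) = Add(Pow(Add(Add(10, -300), 349), 2), Mul(-1, Pow(Add(3858106, -2298105), -1))) = Add(Pow(Add(-290, 349), 2), Mul(-1, Pow(1560001, -1))) = Add(Pow(59, 2), Mul(-1, Rational(1, 1560001))) = Add(3481, Rational(-1, 1560001)) = Rational(5430363480, 1560001)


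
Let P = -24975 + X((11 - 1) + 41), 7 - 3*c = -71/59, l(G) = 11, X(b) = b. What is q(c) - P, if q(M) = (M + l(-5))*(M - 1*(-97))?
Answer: 823758439/31329 ≈ 26294.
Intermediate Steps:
c = 484/177 (c = 7/3 - (-71)/(3*59) = 7/3 - ⅓*(-71/59) = 7/3 + 71/177 = 484/177 ≈ 2.7345)
q(M) = (11 + M)*(97 + M) (q(M) = (M + 11)*(M - 1*(-97)) = (11 + M)*(M + 97) = (11 + M)*(97 + M))
P = -24924 (P = -24975 + ((11 - 1) + 41) = -24975 + (10 + 41) = -24975 + 51 = -24924)
q(c) - P = (1067 + (484/177)² + 108*(484/177)) - 1*(-24924) = (1067 + 234256/31329 + 17424/59) + 24924 = 42914443/31329 + 24924 = 823758439/31329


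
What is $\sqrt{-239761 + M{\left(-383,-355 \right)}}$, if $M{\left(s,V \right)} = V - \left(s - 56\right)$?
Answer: $i \sqrt{239677} \approx 489.57 i$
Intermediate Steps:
$M{\left(s,V \right)} = 56 + V - s$ ($M{\left(s,V \right)} = V - \left(-56 + s\right) = 56 + V - s$)
$\sqrt{-239761 + M{\left(-383,-355 \right)}} = \sqrt{-239761 - -84} = \sqrt{-239761 + \left(56 - 355 + 383\right)} = \sqrt{-239761 + 84} = \sqrt{-239677} = i \sqrt{239677}$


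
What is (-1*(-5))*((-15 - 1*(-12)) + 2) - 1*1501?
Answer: -1506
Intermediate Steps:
(-1*(-5))*((-15 - 1*(-12)) + 2) - 1*1501 = 5*((-15 + 12) + 2) - 1501 = 5*(-3 + 2) - 1501 = 5*(-1) - 1501 = -5 - 1501 = -1506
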